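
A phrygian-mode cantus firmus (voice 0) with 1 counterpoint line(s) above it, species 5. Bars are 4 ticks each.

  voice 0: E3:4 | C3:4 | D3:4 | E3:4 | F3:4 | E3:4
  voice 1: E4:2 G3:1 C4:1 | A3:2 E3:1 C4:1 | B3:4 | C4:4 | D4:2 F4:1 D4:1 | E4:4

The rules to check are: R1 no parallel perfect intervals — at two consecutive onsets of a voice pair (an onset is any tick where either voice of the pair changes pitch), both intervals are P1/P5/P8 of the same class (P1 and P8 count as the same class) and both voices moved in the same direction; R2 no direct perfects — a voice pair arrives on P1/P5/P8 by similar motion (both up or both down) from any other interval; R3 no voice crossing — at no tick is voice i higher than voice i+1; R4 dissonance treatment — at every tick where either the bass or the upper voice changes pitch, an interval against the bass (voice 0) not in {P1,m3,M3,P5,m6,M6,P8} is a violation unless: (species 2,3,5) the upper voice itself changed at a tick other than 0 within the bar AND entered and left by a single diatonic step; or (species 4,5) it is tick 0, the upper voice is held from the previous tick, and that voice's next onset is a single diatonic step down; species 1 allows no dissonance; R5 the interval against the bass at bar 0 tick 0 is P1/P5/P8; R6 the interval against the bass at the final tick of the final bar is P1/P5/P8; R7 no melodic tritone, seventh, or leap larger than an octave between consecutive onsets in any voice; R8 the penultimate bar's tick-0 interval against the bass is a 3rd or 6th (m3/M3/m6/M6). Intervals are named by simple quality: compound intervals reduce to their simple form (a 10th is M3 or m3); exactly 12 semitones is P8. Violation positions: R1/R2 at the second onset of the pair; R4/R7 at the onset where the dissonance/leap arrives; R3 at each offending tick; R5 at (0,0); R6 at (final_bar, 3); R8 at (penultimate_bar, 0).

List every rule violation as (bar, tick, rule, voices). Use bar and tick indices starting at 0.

bar 0: v0=E3 v1=E4 downbeat P8
bar 1: v0=C3 v1=A3 downbeat M6
bar 2: v0=D3 v1=B3 downbeat M6
bar 3: v0=E3 v1=C4 downbeat m6
bar 4: v0=F3 v1=D4 downbeat M6
bar 5: v0=E3 v1=E4 downbeat P8

No violations across 6 bars (E3..E3 vs E4..E4).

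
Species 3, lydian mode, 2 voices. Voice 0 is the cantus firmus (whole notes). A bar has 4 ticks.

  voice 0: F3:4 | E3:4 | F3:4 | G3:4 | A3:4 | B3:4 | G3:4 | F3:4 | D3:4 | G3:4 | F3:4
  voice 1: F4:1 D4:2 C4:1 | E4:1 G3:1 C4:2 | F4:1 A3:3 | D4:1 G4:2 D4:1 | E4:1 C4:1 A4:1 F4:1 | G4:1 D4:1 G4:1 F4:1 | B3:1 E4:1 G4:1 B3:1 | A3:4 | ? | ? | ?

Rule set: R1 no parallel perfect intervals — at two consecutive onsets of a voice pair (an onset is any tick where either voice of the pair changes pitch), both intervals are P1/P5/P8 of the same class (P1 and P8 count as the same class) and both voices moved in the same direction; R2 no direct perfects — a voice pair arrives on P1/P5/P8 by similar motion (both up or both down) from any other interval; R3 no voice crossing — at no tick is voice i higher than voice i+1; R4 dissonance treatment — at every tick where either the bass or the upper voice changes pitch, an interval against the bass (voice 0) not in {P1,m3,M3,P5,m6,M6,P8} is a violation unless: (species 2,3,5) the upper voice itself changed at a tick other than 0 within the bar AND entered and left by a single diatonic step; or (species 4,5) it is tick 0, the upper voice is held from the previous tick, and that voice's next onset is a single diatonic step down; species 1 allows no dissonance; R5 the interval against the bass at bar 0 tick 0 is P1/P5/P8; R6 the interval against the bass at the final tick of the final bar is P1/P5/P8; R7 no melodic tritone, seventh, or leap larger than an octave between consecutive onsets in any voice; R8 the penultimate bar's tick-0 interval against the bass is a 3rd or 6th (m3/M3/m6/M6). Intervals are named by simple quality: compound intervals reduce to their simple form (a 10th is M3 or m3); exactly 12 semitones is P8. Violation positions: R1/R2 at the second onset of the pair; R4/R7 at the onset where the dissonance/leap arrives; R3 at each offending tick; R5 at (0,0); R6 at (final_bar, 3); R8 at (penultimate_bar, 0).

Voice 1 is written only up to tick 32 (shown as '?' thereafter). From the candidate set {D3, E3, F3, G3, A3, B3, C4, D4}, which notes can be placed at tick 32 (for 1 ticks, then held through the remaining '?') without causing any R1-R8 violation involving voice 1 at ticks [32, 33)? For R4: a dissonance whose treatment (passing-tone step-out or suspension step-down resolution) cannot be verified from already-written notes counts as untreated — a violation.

D3: violates R2
E3: violates R4
F3: legal
G3: violates R4
A3: legal
B3: legal
C4: violates R4
D4: legal

{A3, B3, D4, F3}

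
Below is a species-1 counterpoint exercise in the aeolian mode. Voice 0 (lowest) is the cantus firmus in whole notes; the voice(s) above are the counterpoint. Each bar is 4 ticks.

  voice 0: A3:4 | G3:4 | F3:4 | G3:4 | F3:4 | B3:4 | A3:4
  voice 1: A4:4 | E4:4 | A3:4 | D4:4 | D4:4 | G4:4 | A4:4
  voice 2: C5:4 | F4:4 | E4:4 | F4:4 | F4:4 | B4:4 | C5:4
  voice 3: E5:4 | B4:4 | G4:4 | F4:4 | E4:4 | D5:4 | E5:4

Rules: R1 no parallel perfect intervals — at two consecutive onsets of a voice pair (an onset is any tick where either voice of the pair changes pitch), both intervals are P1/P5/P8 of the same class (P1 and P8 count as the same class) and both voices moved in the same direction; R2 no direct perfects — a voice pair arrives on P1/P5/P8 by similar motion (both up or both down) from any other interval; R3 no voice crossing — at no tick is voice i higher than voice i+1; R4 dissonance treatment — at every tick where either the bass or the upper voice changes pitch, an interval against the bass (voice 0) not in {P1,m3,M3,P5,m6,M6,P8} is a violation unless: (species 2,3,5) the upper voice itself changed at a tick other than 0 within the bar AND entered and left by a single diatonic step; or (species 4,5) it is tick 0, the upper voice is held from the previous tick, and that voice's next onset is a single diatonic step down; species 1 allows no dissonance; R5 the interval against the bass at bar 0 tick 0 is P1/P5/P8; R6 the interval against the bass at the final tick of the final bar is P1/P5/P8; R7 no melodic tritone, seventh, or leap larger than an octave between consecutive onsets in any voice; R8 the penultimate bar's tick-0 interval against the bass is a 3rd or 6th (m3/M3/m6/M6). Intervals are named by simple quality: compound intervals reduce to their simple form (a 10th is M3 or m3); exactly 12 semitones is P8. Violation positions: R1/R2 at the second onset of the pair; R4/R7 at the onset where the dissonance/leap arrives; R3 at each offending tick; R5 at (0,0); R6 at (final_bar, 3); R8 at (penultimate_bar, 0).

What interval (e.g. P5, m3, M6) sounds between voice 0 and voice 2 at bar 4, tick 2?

P8

voice 0=F3 voice 2=F4 -> P8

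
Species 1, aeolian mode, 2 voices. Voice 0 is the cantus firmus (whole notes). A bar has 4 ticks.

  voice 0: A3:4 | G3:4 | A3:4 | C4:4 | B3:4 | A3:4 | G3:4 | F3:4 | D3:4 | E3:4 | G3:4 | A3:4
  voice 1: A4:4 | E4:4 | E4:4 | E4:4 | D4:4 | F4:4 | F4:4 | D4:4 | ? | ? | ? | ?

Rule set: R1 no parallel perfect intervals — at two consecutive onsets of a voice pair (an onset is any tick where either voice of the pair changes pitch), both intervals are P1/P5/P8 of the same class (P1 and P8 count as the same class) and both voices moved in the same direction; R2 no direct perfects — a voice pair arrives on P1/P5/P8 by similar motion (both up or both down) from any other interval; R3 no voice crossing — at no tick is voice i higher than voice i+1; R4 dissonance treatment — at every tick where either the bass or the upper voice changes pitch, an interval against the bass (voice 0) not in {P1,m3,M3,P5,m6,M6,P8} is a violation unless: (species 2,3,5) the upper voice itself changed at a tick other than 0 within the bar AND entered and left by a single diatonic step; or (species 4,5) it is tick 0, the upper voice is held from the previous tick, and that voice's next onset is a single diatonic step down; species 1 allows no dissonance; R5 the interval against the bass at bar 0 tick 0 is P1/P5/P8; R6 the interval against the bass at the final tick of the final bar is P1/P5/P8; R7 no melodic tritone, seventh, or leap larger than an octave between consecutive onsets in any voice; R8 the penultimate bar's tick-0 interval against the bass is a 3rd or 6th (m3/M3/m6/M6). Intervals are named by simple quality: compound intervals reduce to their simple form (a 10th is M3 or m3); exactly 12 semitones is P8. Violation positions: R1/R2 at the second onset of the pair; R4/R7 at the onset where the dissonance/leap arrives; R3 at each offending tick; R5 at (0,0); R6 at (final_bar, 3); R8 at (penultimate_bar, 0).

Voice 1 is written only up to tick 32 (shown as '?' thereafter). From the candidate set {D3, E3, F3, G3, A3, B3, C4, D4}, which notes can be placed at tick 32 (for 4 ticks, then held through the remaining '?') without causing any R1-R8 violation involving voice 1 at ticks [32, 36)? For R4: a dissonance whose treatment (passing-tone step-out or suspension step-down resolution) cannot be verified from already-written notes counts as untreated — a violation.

{B3, D4, F3}

D3: violates R2
E3: violates R4,R7
F3: legal
G3: violates R4
A3: violates R2
B3: legal
C4: violates R4
D4: legal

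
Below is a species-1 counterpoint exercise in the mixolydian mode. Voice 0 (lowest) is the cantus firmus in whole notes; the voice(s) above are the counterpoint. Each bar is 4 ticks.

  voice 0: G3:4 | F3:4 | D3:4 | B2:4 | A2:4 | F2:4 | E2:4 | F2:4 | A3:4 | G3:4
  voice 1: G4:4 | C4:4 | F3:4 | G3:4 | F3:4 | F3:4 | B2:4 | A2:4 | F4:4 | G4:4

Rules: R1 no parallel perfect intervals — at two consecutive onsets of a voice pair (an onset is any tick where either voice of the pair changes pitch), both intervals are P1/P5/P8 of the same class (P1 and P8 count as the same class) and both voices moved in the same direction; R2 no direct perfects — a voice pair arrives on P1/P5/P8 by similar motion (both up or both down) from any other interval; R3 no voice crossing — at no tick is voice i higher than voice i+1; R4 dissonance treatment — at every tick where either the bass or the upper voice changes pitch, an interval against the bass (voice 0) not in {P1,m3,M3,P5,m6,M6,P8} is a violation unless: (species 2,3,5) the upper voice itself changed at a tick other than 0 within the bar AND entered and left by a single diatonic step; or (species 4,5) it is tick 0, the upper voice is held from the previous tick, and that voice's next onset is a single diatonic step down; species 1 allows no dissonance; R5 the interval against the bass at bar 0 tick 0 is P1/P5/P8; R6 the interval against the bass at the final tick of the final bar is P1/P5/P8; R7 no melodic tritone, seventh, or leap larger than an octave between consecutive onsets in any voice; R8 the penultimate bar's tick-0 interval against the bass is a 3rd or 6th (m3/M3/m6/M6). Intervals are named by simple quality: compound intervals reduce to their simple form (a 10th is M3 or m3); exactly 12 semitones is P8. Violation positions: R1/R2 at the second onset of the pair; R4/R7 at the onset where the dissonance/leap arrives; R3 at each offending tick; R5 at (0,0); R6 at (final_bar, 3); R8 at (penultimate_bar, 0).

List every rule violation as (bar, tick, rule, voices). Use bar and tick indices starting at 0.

bar 0: v0=G3 v1=G4 downbeat P8
bar 1: v0=F3 v1=C4 downbeat P5
bar 2: v0=D3 v1=F3 downbeat m3
bar 3: v0=B2 v1=G3 downbeat m6
bar 4: v0=A2 v1=F3 downbeat m6
bar 5: v0=F2 v1=F3 downbeat P8
bar 6: v0=E2 v1=B2 downbeat P5
bar 7: v0=F2 v1=A2 downbeat M3
bar 8: v0=A3 v1=F4 downbeat m6
bar 9: v0=G3 v1=G4 downbeat P8
  -> R2 @ bar 1 tick 0 v(0, 1): G3/G4 P8 -> F3/C4 P5 similar
  -> R2 @ bar 6 tick 0 v(0, 1): F2/F3 P8 -> E2/B2 P5 similar
  -> R7 @ bar 6 tick 0 v(1,): F3->B2 leap 6st
  -> R7 @ bar 8 tick 0 v(0,): F2->A3 leap 16st
  -> R7 @ bar 8 tick 0 v(1,): A2->F4 leap 20st

(1, 0, R2, (0, 1))
(6, 0, R2, (0, 1))
(6, 0, R7, (1,))
(8, 0, R7, (0,))
(8, 0, R7, (1,))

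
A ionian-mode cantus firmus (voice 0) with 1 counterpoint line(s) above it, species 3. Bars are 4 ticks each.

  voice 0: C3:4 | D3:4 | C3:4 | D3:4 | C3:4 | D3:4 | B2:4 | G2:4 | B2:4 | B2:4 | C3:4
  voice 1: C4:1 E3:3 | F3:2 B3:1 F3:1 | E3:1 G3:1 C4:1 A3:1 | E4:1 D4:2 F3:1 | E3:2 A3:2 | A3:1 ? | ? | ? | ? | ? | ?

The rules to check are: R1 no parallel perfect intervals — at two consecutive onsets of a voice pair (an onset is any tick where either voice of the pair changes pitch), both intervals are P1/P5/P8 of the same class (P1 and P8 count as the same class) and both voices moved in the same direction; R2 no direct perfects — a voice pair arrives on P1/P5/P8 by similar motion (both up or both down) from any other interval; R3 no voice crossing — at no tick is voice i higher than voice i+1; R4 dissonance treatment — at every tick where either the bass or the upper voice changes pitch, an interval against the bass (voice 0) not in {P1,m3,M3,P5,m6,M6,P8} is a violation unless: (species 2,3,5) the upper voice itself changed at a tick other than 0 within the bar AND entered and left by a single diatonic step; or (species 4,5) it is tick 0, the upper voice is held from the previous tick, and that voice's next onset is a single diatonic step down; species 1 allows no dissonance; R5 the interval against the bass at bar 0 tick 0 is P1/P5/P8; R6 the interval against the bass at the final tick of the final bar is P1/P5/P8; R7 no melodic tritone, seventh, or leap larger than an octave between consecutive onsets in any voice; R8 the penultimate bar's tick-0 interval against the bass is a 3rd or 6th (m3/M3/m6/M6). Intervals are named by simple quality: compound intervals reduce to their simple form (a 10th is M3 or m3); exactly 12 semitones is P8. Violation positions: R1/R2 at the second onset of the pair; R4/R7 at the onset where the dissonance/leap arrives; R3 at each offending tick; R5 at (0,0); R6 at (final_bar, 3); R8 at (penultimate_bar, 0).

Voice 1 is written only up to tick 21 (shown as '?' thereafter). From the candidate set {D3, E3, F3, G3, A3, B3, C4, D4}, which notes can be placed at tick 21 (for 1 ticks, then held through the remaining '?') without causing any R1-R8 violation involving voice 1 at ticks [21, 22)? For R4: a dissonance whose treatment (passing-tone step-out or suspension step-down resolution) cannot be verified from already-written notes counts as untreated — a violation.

{A3, B3, D3, D4, F3}

D3: legal
E3: violates R4
F3: legal
G3: violates R4
A3: legal
B3: legal
C4: violates R4
D4: legal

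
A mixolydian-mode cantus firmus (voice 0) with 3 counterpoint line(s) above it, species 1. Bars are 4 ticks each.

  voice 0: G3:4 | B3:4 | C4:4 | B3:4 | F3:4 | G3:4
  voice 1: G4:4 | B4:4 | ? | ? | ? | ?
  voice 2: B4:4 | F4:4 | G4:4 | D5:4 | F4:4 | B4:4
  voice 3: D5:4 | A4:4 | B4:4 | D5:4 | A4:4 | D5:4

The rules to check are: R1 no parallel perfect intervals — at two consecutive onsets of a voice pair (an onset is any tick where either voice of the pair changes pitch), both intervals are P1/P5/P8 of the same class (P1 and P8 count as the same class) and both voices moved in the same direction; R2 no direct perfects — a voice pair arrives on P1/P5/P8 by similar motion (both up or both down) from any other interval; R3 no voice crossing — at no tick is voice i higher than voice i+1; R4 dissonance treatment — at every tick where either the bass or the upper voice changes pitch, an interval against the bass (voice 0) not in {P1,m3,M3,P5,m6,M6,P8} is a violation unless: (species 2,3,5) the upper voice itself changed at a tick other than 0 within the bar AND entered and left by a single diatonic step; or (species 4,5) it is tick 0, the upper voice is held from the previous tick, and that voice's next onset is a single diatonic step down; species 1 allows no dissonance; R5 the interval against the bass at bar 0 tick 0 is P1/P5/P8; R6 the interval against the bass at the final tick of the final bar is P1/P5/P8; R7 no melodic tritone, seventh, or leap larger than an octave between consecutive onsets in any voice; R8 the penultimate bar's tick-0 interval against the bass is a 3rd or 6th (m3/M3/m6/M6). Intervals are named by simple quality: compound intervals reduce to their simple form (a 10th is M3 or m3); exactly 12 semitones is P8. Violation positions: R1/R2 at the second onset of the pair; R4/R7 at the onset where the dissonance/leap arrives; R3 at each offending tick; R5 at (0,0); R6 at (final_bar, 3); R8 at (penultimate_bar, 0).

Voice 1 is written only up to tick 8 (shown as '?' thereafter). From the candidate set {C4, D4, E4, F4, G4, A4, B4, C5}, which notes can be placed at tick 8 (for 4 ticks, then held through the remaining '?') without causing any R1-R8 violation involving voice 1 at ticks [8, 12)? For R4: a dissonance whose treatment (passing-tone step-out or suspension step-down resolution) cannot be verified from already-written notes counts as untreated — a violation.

{E4, G4}

C4: violates R7
D4: violates R4
E4: legal
F4: violates R4,R7
G4: legal
A4: violates R3
B4: violates R3,R4
C5: violates R1,R3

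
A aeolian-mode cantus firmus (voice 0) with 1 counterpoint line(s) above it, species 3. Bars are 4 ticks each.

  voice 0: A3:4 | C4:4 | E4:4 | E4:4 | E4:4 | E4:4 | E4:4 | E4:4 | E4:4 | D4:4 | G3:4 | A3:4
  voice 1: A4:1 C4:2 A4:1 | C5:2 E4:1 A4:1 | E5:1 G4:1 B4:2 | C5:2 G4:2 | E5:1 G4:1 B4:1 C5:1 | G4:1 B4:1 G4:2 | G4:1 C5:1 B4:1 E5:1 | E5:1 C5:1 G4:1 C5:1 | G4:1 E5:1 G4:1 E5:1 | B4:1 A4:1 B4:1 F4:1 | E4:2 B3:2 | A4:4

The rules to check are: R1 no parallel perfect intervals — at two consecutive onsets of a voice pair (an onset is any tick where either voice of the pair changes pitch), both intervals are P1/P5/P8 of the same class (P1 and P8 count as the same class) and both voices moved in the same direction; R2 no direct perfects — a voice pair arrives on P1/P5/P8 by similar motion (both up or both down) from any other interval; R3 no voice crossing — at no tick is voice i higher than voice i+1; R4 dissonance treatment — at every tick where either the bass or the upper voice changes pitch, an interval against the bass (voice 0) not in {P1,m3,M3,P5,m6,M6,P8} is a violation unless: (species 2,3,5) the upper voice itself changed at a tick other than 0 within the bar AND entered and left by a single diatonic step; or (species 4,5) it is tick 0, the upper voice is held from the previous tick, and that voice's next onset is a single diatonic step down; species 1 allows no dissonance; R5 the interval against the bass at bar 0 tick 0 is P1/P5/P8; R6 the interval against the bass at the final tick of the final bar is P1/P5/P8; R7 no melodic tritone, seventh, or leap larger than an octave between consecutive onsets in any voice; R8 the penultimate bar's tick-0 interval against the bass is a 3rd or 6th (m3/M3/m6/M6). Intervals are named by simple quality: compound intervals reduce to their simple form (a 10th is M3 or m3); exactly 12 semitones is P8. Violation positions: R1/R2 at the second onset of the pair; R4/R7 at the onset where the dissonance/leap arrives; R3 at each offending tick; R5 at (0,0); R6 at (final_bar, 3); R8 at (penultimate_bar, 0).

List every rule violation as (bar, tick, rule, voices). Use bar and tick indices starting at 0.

bar 0: v0=A3 v1=A4 downbeat P8
bar 1: v0=C4 v1=C5 downbeat P8
bar 2: v0=E4 v1=E5 downbeat P8
bar 3: v0=E4 v1=C5 downbeat m6
bar 4: v0=E4 v1=E5 downbeat P8
bar 5: v0=E4 v1=G4 downbeat m3
bar 6: v0=E4 v1=G4 downbeat m3
bar 7: v0=E4 v1=E5 downbeat P8
bar 8: v0=E4 v1=G4 downbeat m3
bar 9: v0=D4 v1=B4 downbeat M6
bar 10: v0=G3 v1=E4 downbeat M6
bar 11: v0=A3 v1=A4 downbeat P8
  -> R1 @ bar 1 tick 0 v(0, 1): A3/A4 P8 -> C4/C5 P8 similar
  -> R2 @ bar 2 tick 0 v(0, 1): C4/A4 M6 -> E4/E5 P8 similar
  -> R7 @ bar 9 tick 3 v(1,): B4->F4 leap 6st
  -> R2 @ bar 11 tick 0 v(0, 1): G3/B3 M3 -> A3/A4 P8 similar
  -> R7 @ bar 11 tick 0 v(1,): B3->A4 leap 10st

(1, 0, R1, (0, 1))
(2, 0, R2, (0, 1))
(9, 3, R7, (1,))
(11, 0, R2, (0, 1))
(11, 0, R7, (1,))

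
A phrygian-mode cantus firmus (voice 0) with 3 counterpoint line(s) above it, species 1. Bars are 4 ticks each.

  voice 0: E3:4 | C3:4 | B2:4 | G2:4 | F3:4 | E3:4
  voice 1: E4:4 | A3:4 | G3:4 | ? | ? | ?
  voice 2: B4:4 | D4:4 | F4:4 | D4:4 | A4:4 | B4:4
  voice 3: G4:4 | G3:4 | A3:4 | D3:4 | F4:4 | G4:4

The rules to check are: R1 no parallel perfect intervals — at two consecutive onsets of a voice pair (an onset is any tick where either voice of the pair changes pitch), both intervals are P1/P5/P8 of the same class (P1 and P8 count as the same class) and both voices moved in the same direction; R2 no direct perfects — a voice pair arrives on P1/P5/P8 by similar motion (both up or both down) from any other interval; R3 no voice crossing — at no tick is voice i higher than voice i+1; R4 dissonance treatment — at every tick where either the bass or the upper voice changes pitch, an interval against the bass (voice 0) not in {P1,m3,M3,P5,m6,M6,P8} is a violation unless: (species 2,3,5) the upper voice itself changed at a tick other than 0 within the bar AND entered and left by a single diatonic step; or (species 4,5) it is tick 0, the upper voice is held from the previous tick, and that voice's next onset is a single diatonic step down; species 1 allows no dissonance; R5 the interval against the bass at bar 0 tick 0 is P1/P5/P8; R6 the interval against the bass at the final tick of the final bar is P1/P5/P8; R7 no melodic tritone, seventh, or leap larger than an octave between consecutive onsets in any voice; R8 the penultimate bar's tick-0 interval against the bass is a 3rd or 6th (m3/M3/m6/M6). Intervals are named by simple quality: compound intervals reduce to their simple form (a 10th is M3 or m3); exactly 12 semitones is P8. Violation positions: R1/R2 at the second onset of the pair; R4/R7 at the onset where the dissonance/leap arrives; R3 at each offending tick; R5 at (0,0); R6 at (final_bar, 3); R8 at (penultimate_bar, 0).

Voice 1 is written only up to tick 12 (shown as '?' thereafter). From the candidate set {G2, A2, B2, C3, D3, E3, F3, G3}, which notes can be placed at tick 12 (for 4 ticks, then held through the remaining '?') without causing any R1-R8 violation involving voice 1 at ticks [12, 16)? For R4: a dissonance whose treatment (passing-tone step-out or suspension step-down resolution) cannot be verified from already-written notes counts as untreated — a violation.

{B2, E3, G3}

G2: violates R2
A2: violates R4,R7
B2: legal
C3: violates R4
D3: violates R2
E3: legal
F3: violates R4
G3: legal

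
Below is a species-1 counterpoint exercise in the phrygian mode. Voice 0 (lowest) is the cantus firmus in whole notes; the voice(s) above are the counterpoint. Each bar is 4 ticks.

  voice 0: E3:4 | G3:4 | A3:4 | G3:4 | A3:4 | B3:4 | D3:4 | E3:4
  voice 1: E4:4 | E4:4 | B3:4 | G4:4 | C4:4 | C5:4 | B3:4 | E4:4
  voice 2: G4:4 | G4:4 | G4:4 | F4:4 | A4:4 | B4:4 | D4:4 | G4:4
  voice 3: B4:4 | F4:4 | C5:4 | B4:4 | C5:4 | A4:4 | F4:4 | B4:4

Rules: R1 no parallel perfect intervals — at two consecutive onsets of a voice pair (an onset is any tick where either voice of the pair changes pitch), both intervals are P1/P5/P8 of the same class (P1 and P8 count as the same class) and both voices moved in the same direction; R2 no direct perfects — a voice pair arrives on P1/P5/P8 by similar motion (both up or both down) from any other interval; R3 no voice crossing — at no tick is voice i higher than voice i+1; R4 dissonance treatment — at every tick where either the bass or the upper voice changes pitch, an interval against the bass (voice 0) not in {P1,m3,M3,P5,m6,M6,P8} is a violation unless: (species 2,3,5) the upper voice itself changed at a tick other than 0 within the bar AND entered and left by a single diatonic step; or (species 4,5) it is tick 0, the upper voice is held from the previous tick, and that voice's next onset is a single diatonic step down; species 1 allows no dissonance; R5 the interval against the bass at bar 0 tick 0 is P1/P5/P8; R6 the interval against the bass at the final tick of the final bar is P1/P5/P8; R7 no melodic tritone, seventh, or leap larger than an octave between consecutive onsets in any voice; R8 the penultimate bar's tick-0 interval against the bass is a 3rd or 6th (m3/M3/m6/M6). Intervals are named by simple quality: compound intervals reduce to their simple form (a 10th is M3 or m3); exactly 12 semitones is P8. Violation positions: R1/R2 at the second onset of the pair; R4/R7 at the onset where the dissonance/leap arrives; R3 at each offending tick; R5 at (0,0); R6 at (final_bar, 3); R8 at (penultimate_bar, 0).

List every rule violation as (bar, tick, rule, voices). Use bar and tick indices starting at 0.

(0, 0, R5, (0, 2))
(1, 0, R3, (2, 3))
(1, 0, R4, (0, 3))
(1, 0, R7, (3,))
(1, 1, R3, (2, 3))
(1, 2, R3, (2, 3))
(1, 3, R3, (2, 3))
(2, 0, R4, (0, 1))
(2, 0, R4, (0, 2))
(3, 0, R3, (1, 2))
(3, 0, R4, (0, 2))
(3, 1, R3, (1, 2))
(3, 2, R3, (1, 2))
(3, 3, R3, (1, 2))
(4, 0, R2, (0, 2))
(5, 0, R1, (0, 2))
(5, 0, R3, (1, 2))
(5, 0, R3, (2, 3))
(5, 0, R4, (0, 1))
(5, 0, R4, (0, 3))
(5, 1, R3, (1, 2))
(5, 1, R3, (2, 3))
(5, 2, R3, (1, 2))
(5, 2, R3, (2, 3))
(5, 3, R3, (1, 2))
(5, 3, R3, (2, 3))
(6, 0, R1, (0, 2))
(6, 0, R7, (1,))
(6, 0, R8, (0, 2))
(7, 0, R2, (0, 1))
(7, 0, R2, (0, 3))
(7, 0, R2, (1, 3))
(7, 0, R7, (3,))
(7, 3, R6, (0, 2))

bar 0: v0=E3 v1=E4 v2=G4 v3=B4 downbeat P5
bar 1: v0=G3 v1=E4 v2=G4 v3=F4 downbeat m7
bar 2: v0=A3 v1=B3 v2=G4 v3=C5 downbeat m3
bar 3: v0=G3 v1=G4 v2=F4 v3=B4 downbeat M3
bar 4: v0=A3 v1=C4 v2=A4 v3=C5 downbeat m3
bar 5: v0=B3 v1=C5 v2=B4 v3=A4 downbeat m7
bar 6: v0=D3 v1=B3 v2=D4 v3=F4 downbeat m3
bar 7: v0=E3 v1=E4 v2=G4 v3=B4 downbeat P5
  -> R5 @ bar 0 tick 0 v(0, 2): opens on m3
  -> R3 @ bar 1 tick 0 v(2, 3): G4 above F4
  -> R4 @ bar 1 tick 0 v(0, 3): G3/F4 m7 untreated
  -> R7 @ bar 1 tick 0 v(3,): B4->F4 leap 6st
  -> R3 @ bar 1 tick 1 v(2, 3): G4 above F4
  -> R3 @ bar 1 tick 2 v(2, 3): G4 above F4
  -> R3 @ bar 1 tick 3 v(2, 3): G4 above F4
  -> R4 @ bar 2 tick 0 v(0, 1): A3/B3 M2 untreated
  -> R4 @ bar 2 tick 0 v(0, 2): A3/G4 m7 untreated
  -> R3 @ bar 3 tick 0 v(1, 2): G4 above F4
  -> R4 @ bar 3 tick 0 v(0, 2): G3/F4 m7 untreated
  -> R3 @ bar 3 tick 1 v(1, 2): G4 above F4
  -> R3 @ bar 3 tick 2 v(1, 2): G4 above F4
  -> R3 @ bar 3 tick 3 v(1, 2): G4 above F4
  -> R2 @ bar 4 tick 0 v(0, 2): G3/F4 m7 -> A3/A4 P8 similar
  -> R1 @ bar 5 tick 0 v(0, 2): A3/A4 P8 -> B3/B4 P8 similar
  -> R3 @ bar 5 tick 0 v(1, 2): C5 above B4
  -> R3 @ bar 5 tick 0 v(2, 3): B4 above A4
  -> R4 @ bar 5 tick 0 v(0, 1): B3/C5 m2 untreated
  -> R4 @ bar 5 tick 0 v(0, 3): B3/A4 m7 untreated
  -> R3 @ bar 5 tick 1 v(1, 2): C5 above B4
  -> R3 @ bar 5 tick 1 v(2, 3): B4 above A4
  -> R3 @ bar 5 tick 2 v(1, 2): C5 above B4
  -> R3 @ bar 5 tick 2 v(2, 3): B4 above A4
  -> R3 @ bar 5 tick 3 v(1, 2): C5 above B4
  -> R3 @ bar 5 tick 3 v(2, 3): B4 above A4
  -> R1 @ bar 6 tick 0 v(0, 2): B3/B4 P8 -> D3/D4 P8 similar
  -> R7 @ bar 6 tick 0 v(1,): C5->B3 leap 13st
  -> R8 @ bar 6 tick 0 v(0, 2): penult P8 not 3rd/6th
  -> R2 @ bar 7 tick 0 v(0, 1): D3/B3 M6 -> E3/E4 P8 similar
  -> R2 @ bar 7 tick 0 v(0, 3): D3/F4 m3 -> E3/B4 P5 similar
  -> R2 @ bar 7 tick 0 v(1, 3): B3/F4 TT -> E4/B4 P5 similar
  -> R7 @ bar 7 tick 0 v(3,): F4->B4 leap 6st
  -> R6 @ bar 7 tick 3 v(0, 2): closes on m3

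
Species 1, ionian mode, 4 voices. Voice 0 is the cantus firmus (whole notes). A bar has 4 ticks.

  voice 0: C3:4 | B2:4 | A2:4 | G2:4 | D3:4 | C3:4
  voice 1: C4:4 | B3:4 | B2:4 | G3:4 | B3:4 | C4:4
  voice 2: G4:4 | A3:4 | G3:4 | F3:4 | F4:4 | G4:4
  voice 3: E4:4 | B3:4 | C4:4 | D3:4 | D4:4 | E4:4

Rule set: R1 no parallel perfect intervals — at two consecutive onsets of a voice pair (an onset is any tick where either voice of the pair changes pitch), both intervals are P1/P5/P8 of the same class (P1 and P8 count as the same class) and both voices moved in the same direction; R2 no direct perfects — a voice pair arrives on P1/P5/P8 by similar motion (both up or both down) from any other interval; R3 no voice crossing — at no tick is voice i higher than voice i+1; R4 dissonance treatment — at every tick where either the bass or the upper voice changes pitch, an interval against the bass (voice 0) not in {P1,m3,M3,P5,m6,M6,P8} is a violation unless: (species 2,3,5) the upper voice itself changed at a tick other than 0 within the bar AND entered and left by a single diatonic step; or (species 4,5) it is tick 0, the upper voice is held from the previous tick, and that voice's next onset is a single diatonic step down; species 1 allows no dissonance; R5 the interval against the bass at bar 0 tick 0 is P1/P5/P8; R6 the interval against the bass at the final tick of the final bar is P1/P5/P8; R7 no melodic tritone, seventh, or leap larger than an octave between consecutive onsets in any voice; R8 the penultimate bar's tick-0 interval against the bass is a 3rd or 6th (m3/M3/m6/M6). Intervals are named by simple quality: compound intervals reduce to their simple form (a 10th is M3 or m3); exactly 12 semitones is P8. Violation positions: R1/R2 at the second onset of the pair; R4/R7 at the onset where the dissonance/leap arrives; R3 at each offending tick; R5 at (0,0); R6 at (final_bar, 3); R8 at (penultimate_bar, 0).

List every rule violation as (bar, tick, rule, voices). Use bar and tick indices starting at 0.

(0, 0, R3, (2, 3))
(0, 0, R5, (0, 3))
(0, 1, R3, (2, 3))
(0, 2, R3, (2, 3))
(0, 3, R3, (2, 3))
(1, 0, R1, (0, 1))
(1, 0, R2, (0, 3))
(1, 0, R2, (1, 3))
(1, 0, R3, (1, 2))
(1, 0, R4, (0, 2))
(1, 0, R7, (2,))
(1, 1, R3, (1, 2))
(1, 2, R3, (1, 2))
(1, 3, R3, (1, 2))
(2, 0, R4, (0, 1))
(2, 0, R4, (0, 2))
(3, 0, R2, (0, 3))
(3, 0, R3, (1, 2))
(3, 0, R3, (2, 3))
(3, 0, R4, (0, 2))
(3, 0, R7, (3,))
(3, 1, R3, (1, 2))
(3, 1, R3, (2, 3))
(3, 2, R3, (1, 2))
(3, 2, R3, (2, 3))
(3, 3, R3, (1, 2))
(3, 3, R3, (2, 3))
(4, 0, R2, (0, 3))
(4, 0, R3, (2, 3))
(4, 0, R8, (0, 3))
(4, 1, R3, (2, 3))
(4, 2, R3, (2, 3))
(4, 3, R3, (2, 3))
(5, 0, R2, (1, 2))
(5, 0, R3, (2, 3))
(5, 1, R3, (2, 3))
(5, 2, R3, (2, 3))
(5, 3, R3, (2, 3))
(5, 3, R6, (0, 3))

bar 0: v0=C3 v1=C4 v2=G4 v3=E4 downbeat M3
bar 1: v0=B2 v1=B3 v2=A3 v3=B3 downbeat P8
bar 2: v0=A2 v1=B2 v2=G3 v3=C4 downbeat m3
bar 3: v0=G2 v1=G3 v2=F3 v3=D3 downbeat P5
bar 4: v0=D3 v1=B3 v2=F4 v3=D4 downbeat P8
bar 5: v0=C3 v1=C4 v2=G4 v3=E4 downbeat M3
  -> R3 @ bar 0 tick 0 v(2, 3): G4 above E4
  -> R5 @ bar 0 tick 0 v(0, 3): opens on M3
  -> R3 @ bar 0 tick 1 v(2, 3): G4 above E4
  -> R3 @ bar 0 tick 2 v(2, 3): G4 above E4
  -> R3 @ bar 0 tick 3 v(2, 3): G4 above E4
  -> R1 @ bar 1 tick 0 v(0, 1): C3/C4 P8 -> B2/B3 P8 similar
  -> R2 @ bar 1 tick 0 v(0, 3): C3/E4 M3 -> B2/B3 P8 similar
  -> R2 @ bar 1 tick 0 v(1, 3): C4/E4 M3 -> B3/B3 P1 similar
  -> R3 @ bar 1 tick 0 v(1, 2): B3 above A3
  -> R4 @ bar 1 tick 0 v(0, 2): B2/A3 m7 untreated
  -> R7 @ bar 1 tick 0 v(2,): G4->A3 leap 10st
  -> R3 @ bar 1 tick 1 v(1, 2): B3 above A3
  -> R3 @ bar 1 tick 2 v(1, 2): B3 above A3
  -> R3 @ bar 1 tick 3 v(1, 2): B3 above A3
  -> R4 @ bar 2 tick 0 v(0, 1): A2/B2 M2 untreated
  -> R4 @ bar 2 tick 0 v(0, 2): A2/G3 m7 untreated
  -> R2 @ bar 3 tick 0 v(0, 3): A2/C4 m3 -> G2/D3 P5 similar
  -> R3 @ bar 3 tick 0 v(1, 2): G3 above F3
  -> R3 @ bar 3 tick 0 v(2, 3): F3 above D3
  -> R4 @ bar 3 tick 0 v(0, 2): G2/F3 m7 untreated
  -> R7 @ bar 3 tick 0 v(3,): C4->D3 leap 10st
  -> R3 @ bar 3 tick 1 v(1, 2): G3 above F3
  -> R3 @ bar 3 tick 1 v(2, 3): F3 above D3
  -> R3 @ bar 3 tick 2 v(1, 2): G3 above F3
  -> R3 @ bar 3 tick 2 v(2, 3): F3 above D3
  -> R3 @ bar 3 tick 3 v(1, 2): G3 above F3
  -> R3 @ bar 3 tick 3 v(2, 3): F3 above D3
  -> R2 @ bar 4 tick 0 v(0, 3): G2/D3 P5 -> D3/D4 P8 similar
  -> R3 @ bar 4 tick 0 v(2, 3): F4 above D4
  -> R8 @ bar 4 tick 0 v(0, 3): penult P8 not 3rd/6th
  -> R3 @ bar 4 tick 1 v(2, 3): F4 above D4
  -> R3 @ bar 4 tick 2 v(2, 3): F4 above D4
  -> R3 @ bar 4 tick 3 v(2, 3): F4 above D4
  -> R2 @ bar 5 tick 0 v(1, 2): B3/F4 TT -> C4/G4 P5 similar
  -> R3 @ bar 5 tick 0 v(2, 3): G4 above E4
  -> R3 @ bar 5 tick 1 v(2, 3): G4 above E4
  -> R3 @ bar 5 tick 2 v(2, 3): G4 above E4
  -> R3 @ bar 5 tick 3 v(2, 3): G4 above E4
  -> R6 @ bar 5 tick 3 v(0, 3): closes on M3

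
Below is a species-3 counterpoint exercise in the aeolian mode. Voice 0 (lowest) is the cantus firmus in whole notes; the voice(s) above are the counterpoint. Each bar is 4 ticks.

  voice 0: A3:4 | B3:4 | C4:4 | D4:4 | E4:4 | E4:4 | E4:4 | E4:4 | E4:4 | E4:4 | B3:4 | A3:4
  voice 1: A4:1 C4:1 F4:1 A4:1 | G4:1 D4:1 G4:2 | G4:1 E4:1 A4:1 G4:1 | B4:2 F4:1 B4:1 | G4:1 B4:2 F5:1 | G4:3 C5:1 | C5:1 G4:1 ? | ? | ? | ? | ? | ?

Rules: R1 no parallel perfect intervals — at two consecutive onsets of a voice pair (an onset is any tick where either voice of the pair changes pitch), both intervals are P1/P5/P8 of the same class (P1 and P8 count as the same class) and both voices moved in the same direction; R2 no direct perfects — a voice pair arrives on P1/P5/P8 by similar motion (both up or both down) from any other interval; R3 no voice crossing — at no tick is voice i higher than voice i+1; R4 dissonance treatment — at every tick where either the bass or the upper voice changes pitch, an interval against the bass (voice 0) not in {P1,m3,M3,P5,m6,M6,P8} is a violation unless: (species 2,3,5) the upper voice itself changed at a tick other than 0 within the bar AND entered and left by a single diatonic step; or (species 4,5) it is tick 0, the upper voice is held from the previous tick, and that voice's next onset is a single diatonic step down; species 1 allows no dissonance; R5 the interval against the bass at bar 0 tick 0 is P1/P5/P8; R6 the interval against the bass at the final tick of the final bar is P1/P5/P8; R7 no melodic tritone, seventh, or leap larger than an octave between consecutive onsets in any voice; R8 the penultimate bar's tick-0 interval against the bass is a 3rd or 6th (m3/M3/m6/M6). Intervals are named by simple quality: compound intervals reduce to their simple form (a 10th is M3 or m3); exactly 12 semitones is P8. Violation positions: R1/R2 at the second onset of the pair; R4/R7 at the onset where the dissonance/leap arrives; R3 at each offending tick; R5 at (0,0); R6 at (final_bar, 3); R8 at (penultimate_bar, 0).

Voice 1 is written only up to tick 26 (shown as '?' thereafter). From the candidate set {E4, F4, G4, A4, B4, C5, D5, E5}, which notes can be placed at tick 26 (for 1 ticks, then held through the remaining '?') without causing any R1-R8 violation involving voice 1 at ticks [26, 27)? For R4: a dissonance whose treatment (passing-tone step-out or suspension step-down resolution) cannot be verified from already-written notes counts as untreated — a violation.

{B4, C5, E4, E5, G4}

E4: legal
F4: violates R4
G4: legal
A4: violates R4
B4: legal
C5: legal
D5: violates R4
E5: legal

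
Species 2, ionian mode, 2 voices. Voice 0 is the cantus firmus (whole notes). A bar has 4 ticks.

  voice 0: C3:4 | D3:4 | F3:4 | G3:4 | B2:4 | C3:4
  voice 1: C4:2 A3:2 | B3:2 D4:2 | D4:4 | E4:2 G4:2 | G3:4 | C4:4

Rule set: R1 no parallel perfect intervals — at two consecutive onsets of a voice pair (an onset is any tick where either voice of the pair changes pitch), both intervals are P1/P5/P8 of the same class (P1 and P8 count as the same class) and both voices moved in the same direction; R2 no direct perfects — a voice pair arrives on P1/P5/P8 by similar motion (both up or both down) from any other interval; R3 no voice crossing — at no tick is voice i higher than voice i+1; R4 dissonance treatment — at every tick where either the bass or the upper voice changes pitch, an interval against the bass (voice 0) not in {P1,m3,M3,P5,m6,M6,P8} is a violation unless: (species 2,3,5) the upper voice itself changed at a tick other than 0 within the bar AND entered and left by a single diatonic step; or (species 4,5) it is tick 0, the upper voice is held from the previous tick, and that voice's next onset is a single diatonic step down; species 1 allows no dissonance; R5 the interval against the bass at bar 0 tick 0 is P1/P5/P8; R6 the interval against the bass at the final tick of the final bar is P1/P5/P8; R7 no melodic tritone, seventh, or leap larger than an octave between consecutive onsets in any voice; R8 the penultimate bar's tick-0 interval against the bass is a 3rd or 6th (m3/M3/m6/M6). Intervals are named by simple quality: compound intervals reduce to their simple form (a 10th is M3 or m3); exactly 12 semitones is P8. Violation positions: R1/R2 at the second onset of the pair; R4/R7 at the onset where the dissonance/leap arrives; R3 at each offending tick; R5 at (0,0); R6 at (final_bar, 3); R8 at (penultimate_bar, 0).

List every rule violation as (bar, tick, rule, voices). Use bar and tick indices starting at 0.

bar 0: v0=C3 v1=C4 downbeat P8
bar 1: v0=D3 v1=B3 downbeat M6
bar 2: v0=F3 v1=D4 downbeat M6
bar 3: v0=G3 v1=E4 downbeat M6
bar 4: v0=B2 v1=G3 downbeat m6
bar 5: v0=C3 v1=C4 downbeat P8
  -> R2 @ bar 5 tick 0 v(0, 1): B2/G3 m6 -> C3/C4 P8 similar

(5, 0, R2, (0, 1))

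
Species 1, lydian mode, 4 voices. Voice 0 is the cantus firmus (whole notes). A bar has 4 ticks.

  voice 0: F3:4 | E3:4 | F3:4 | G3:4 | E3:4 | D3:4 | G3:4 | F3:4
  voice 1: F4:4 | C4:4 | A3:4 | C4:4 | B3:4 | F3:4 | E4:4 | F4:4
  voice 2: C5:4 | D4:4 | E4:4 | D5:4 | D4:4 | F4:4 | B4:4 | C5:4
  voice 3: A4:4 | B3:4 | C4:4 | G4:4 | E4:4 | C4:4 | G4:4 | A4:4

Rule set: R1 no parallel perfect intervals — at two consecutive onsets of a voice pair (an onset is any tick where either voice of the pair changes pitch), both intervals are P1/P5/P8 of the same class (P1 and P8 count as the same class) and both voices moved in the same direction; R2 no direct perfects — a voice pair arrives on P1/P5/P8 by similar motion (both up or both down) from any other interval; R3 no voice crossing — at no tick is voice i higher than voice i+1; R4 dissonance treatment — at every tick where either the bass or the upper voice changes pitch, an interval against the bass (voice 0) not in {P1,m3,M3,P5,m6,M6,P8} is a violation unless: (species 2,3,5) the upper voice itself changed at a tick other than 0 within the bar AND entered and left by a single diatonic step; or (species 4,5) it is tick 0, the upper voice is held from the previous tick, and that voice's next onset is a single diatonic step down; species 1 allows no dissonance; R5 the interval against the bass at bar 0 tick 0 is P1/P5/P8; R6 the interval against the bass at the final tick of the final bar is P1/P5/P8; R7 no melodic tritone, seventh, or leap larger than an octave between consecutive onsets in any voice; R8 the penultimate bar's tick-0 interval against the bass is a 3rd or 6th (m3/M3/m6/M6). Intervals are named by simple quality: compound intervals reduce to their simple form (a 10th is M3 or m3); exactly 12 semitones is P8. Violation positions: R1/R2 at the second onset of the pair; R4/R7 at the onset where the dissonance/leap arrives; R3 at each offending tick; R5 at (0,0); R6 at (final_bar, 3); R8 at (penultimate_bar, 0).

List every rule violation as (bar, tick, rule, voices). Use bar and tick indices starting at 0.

(0, 0, R3, (2, 3))
(0, 0, R5, (0, 3))
(0, 1, R3, (2, 3))
(0, 2, R3, (2, 3))
(0, 3, R3, (2, 3))
(1, 0, R2, (0, 3))
(1, 0, R3, (2, 3))
(1, 0, R4, (0, 2))
(1, 0, R7, (2,))
(1, 0, R7, (3,))
(1, 1, R3, (2, 3))
(1, 2, R3, (2, 3))
(1, 3, R3, (2, 3))
(2, 0, R1, (0, 3))
(2, 0, R3, (2, 3))
(2, 0, R4, (0, 2))
(2, 1, R3, (2, 3))
(2, 2, R3, (2, 3))
(2, 3, R3, (2, 3))
(3, 0, R2, (0, 2))
(3, 0, R2, (0, 3))
(3, 0, R2, (1, 3))
(3, 0, R2, (2, 3))
(3, 0, R3, (2, 3))
(3, 0, R4, (0, 1))
(3, 0, R7, (2,))
(3, 1, R3, (2, 3))
(3, 2, R3, (2, 3))
(3, 3, R3, (2, 3))
(4, 0, R1, (0, 3))
(4, 0, R2, (0, 1))
(4, 0, R4, (0, 2))
(5, 0, R2, (1, 3))
(5, 0, R3, (2, 3))
(5, 0, R4, (0, 3))
(5, 0, R7, (1,))
(5, 1, R3, (2, 3))
(5, 2, R3, (2, 3))
(5, 3, R3, (2, 3))
(6, 0, R2, (0, 3))
(6, 0, R2, (1, 2))
(6, 0, R3, (2, 3))
(6, 0, R7, (1,))
(6, 0, R7, (2,))
(6, 0, R8, (0, 3))
(6, 1, R3, (2, 3))
(6, 2, R3, (2, 3))
(6, 3, R3, (2, 3))
(7, 0, R1, (1, 2))
(7, 0, R3, (2, 3))
(7, 1, R3, (2, 3))
(7, 2, R3, (2, 3))
(7, 3, R3, (2, 3))
(7, 3, R6, (0, 3))

bar 0: v0=F3 v1=F4 v2=C5 v3=A4 downbeat M3
bar 1: v0=E3 v1=C4 v2=D4 v3=B3 downbeat P5
bar 2: v0=F3 v1=A3 v2=E4 v3=C4 downbeat P5
bar 3: v0=G3 v1=C4 v2=D5 v3=G4 downbeat P8
bar 4: v0=E3 v1=B3 v2=D4 v3=E4 downbeat P8
bar 5: v0=D3 v1=F3 v2=F4 v3=C4 downbeat m7
bar 6: v0=G3 v1=E4 v2=B4 v3=G4 downbeat P8
bar 7: v0=F3 v1=F4 v2=C5 v3=A4 downbeat M3
  -> R3 @ bar 0 tick 0 v(2, 3): C5 above A4
  -> R5 @ bar 0 tick 0 v(0, 3): opens on M3
  -> R3 @ bar 0 tick 1 v(2, 3): C5 above A4
  -> R3 @ bar 0 tick 2 v(2, 3): C5 above A4
  -> R3 @ bar 0 tick 3 v(2, 3): C5 above A4
  -> R2 @ bar 1 tick 0 v(0, 3): F3/A4 M3 -> E3/B3 P5 similar
  -> R3 @ bar 1 tick 0 v(2, 3): D4 above B3
  -> R4 @ bar 1 tick 0 v(0, 2): E3/D4 m7 untreated
  -> R7 @ bar 1 tick 0 v(2,): C5->D4 leap 10st
  -> R7 @ bar 1 tick 0 v(3,): A4->B3 leap 10st
  -> R3 @ bar 1 tick 1 v(2, 3): D4 above B3
  -> R3 @ bar 1 tick 2 v(2, 3): D4 above B3
  -> R3 @ bar 1 tick 3 v(2, 3): D4 above B3
  -> R1 @ bar 2 tick 0 v(0, 3): E3/B3 P5 -> F3/C4 P5 similar
  -> R3 @ bar 2 tick 0 v(2, 3): E4 above C4
  -> R4 @ bar 2 tick 0 v(0, 2): F3/E4 M7 untreated
  -> R3 @ bar 2 tick 1 v(2, 3): E4 above C4
  -> R3 @ bar 2 tick 2 v(2, 3): E4 above C4
  -> R3 @ bar 2 tick 3 v(2, 3): E4 above C4
  -> R2 @ bar 3 tick 0 v(0, 2): F3/E4 M7 -> G3/D5 P5 similar
  -> R2 @ bar 3 tick 0 v(0, 3): F3/C4 P5 -> G3/G4 P8 similar
  -> R2 @ bar 3 tick 0 v(1, 3): A3/C4 m3 -> C4/G4 P5 similar
  -> R2 @ bar 3 tick 0 v(2, 3): E4/C4 M3 -> D5/G4 P5 similar
  -> R3 @ bar 3 tick 0 v(2, 3): D5 above G4
  -> R4 @ bar 3 tick 0 v(0, 1): G3/C4 P4 untreated
  -> R7 @ bar 3 tick 0 v(2,): E4->D5 leap 10st
  -> R3 @ bar 3 tick 1 v(2, 3): D5 above G4
  -> R3 @ bar 3 tick 2 v(2, 3): D5 above G4
  -> R3 @ bar 3 tick 3 v(2, 3): D5 above G4
  -> R1 @ bar 4 tick 0 v(0, 3): G3/G4 P8 -> E3/E4 P8 similar
  -> R2 @ bar 4 tick 0 v(0, 1): G3/C4 P4 -> E3/B3 P5 similar
  -> R4 @ bar 4 tick 0 v(0, 2): E3/D4 m7 untreated
  -> R2 @ bar 5 tick 0 v(1, 3): B3/E4 P4 -> F3/C4 P5 similar
  -> R3 @ bar 5 tick 0 v(2, 3): F4 above C4
  -> R4 @ bar 5 tick 0 v(0, 3): D3/C4 m7 untreated
  -> R7 @ bar 5 tick 0 v(1,): B3->F3 leap 6st
  -> R3 @ bar 5 tick 1 v(2, 3): F4 above C4
  -> R3 @ bar 5 tick 2 v(2, 3): F4 above C4
  -> R3 @ bar 5 tick 3 v(2, 3): F4 above C4
  -> R2 @ bar 6 tick 0 v(0, 3): D3/C4 m7 -> G3/G4 P8 similar
  -> R2 @ bar 6 tick 0 v(1, 2): F3/F4 P8 -> E4/B4 P5 similar
  -> R3 @ bar 6 tick 0 v(2, 3): B4 above G4
  -> R7 @ bar 6 tick 0 v(1,): F3->E4 leap 11st
  -> R7 @ bar 6 tick 0 v(2,): F4->B4 leap 6st
  -> R8 @ bar 6 tick 0 v(0, 3): penult P8 not 3rd/6th
  -> R3 @ bar 6 tick 1 v(2, 3): B4 above G4
  -> R3 @ bar 6 tick 2 v(2, 3): B4 above G4
  -> R3 @ bar 6 tick 3 v(2, 3): B4 above G4
  -> R1 @ bar 7 tick 0 v(1, 2): E4/B4 P5 -> F4/C5 P5 similar
  -> R3 @ bar 7 tick 0 v(2, 3): C5 above A4
  -> R3 @ bar 7 tick 1 v(2, 3): C5 above A4
  -> R3 @ bar 7 tick 2 v(2, 3): C5 above A4
  -> R3 @ bar 7 tick 3 v(2, 3): C5 above A4
  -> R6 @ bar 7 tick 3 v(0, 3): closes on M3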